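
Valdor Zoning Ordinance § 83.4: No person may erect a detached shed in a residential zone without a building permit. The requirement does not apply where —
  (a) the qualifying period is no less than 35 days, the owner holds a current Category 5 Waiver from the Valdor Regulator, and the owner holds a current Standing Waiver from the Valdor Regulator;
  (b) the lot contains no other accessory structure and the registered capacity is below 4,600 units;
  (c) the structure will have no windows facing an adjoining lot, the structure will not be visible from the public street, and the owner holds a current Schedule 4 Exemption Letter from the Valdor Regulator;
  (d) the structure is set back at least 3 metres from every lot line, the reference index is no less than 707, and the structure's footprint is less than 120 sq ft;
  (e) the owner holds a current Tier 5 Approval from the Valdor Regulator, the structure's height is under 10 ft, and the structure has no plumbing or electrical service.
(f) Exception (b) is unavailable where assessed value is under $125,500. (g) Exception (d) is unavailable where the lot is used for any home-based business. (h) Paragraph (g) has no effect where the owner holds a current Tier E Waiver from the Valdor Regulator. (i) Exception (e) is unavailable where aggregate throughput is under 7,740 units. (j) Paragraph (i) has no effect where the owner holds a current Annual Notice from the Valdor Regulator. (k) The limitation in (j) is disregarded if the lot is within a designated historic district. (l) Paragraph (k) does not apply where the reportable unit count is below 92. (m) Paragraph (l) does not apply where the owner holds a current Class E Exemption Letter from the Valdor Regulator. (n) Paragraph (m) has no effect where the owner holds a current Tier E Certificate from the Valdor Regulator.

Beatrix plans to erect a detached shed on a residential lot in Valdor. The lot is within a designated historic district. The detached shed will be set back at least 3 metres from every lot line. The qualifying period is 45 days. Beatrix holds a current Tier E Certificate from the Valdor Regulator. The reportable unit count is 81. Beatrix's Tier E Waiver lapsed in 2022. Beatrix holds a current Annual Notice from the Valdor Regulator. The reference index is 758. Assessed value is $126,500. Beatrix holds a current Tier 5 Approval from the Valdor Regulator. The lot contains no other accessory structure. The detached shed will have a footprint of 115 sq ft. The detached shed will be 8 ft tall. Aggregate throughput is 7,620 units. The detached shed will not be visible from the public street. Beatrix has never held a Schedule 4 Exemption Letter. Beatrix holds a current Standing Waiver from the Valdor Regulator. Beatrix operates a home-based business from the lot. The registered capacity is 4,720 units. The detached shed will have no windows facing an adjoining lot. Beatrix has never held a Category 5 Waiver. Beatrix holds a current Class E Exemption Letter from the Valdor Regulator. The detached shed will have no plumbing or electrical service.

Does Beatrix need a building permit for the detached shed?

No — exception (e) applies; Beatrix does not need a building permit.

Exception (a) does not apply: the Category 5 Waiver is not current.
Exception (b) requires that the registered capacity is below 4,600 units; but the registered capacity is 4,720 units, not below 4,600 units, so (b) is unavailable.
Exception (c) fails — no current Schedule 4 Exemption Letter is held.
Exception (d): the setback is at least 3 m on every side; the reference index is 758, meeting the 707 threshold; the structure's footprint is 115 sq ft, less than the 120 sq ft limit — every condition holds. But applying paragraphs (g)–(h): (g) is engaged — a home-based business operates on the lot. (h), which would lift (g), is inapplicable — no current Tier E Waiver is held. Exception (d) does not apply.
Exception (e)'s conditions are all satisfied: a current Tier 5 Approval is held; the structure's height is 8 ft, under the 10 ft limit; there is no plumbing or electrical service. Applying paragraphs (i)–(n): (i) is engaged (aggregate throughput is 7,620 units, under the 7,740 units limit), but yields to (j): (j) is triggered — a current Annual Notice is held. (k) would limit (j) — the lot is in a historic district — but (l) sets (k) aside: (l) is engaged — the reportable unit count is 81, below the 92 limit. (m) would limit (l) — a current Class E Exemption Letter is held — but (n) sets (m) aside: (n) operates — a current Tier E Certificate is held. Exception (e) stands.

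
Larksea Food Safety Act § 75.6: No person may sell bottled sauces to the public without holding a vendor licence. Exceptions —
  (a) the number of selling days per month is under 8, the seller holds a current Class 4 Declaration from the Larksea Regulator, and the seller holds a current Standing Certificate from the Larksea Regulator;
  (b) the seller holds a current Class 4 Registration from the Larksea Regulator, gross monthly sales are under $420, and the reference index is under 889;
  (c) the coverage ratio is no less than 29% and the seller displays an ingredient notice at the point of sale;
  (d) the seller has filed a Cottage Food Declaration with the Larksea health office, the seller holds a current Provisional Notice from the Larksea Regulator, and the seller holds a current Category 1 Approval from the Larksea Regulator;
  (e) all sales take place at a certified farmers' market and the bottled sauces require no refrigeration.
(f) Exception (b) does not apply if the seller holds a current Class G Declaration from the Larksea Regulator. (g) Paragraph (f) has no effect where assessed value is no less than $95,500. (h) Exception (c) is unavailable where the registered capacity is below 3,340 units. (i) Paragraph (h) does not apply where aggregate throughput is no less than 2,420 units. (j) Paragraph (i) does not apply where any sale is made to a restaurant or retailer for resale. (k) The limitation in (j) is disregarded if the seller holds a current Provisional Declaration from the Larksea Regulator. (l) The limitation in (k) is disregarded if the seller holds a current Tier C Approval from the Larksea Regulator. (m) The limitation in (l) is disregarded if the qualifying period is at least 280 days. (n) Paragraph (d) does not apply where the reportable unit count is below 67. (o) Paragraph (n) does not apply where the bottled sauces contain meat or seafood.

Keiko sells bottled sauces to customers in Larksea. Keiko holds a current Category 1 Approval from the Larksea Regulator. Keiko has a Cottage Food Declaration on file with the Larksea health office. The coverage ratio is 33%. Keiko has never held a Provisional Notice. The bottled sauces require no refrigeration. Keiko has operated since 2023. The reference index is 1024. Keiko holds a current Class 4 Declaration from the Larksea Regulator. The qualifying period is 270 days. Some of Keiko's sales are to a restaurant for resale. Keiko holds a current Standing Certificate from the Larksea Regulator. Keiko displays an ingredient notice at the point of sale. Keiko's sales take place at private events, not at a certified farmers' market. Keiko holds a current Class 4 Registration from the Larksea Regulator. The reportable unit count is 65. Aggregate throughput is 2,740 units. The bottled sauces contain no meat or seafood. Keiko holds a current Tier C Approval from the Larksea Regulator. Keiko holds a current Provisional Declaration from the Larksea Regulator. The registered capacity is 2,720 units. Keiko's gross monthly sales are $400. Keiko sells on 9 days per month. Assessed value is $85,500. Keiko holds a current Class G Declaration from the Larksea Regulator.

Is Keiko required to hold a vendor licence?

Exception (a) requires that the number of selling days per month is under 8; but the number of selling days per month is 9, not under 8, so (a) is unavailable.
Exception (b) does not apply: the reference index is 1,024, not under 889.
Exception (c)'s conditions are all satisfied: the coverage ratio is 33%, meeting the 29% threshold; an ingredient notice is displayed. But: (h) operates against (c): the registered capacity is 2,720 units, below the 3,340 units limit. (i) applies (aggregate throughput is 2,740 units, meeting the 2,420 units threshold), but is set aside by (j): (j) applies — some sales are to a restaurant for resale. (k) is engaged (a current Provisional Declaration is held), but is overridden by (l): (l) is engaged — a current Tier C Approval is held. (m), which would lift (l), is not triggered — the qualifying period is 270 days, short of 280 days. Exception (c) does not apply.
Exception (d) requires that the seller holds a current Provisional Notice from the Larksea Regulator; but the Provisional Notice is not current, so (d) is unavailable.
Exception (e) requires that all sales take place at a certified farmers' market; but sales are at private events, not a certified farmers' market, so (e) is unavailable.
None of the exceptions is available; § 75.6 applies in full.

Yes — Keiko must hold a vendor licence.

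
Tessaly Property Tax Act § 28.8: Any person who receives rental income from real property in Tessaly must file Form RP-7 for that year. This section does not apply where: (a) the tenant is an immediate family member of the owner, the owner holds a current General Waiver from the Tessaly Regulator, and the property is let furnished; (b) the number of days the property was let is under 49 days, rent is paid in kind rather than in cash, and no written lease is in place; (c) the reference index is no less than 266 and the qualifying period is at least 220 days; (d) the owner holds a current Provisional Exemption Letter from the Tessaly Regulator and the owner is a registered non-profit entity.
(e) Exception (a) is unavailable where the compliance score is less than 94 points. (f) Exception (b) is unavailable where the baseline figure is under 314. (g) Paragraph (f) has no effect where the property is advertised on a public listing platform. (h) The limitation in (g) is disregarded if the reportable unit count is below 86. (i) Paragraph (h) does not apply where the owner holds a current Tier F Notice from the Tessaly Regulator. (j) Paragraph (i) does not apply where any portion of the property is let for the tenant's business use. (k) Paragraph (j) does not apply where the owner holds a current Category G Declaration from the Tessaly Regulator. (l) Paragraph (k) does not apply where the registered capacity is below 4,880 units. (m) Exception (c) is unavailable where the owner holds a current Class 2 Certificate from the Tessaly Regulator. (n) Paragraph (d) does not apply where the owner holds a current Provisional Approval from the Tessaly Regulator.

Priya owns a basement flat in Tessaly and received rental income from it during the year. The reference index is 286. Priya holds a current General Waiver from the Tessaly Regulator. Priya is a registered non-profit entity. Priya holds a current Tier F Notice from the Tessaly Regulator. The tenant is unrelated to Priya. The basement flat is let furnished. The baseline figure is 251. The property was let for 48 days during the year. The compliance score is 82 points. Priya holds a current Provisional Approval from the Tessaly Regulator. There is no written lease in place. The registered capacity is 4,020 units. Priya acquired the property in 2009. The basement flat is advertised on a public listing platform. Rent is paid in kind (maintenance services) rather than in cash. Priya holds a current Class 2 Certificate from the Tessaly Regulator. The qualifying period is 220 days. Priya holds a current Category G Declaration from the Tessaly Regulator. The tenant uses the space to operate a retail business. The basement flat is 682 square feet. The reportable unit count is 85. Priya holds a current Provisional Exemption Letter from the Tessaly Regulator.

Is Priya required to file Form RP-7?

Yes — Priya must file Form RP-7.

Exception (a) does not apply: the tenant is unrelated to the owner.
Exception (b) is satisfied on its face — the number of days the property was let is 48 days, under the 49 days limit; rent is paid in kind; there is no written lease. However, paragraphs (f)–(l) must be considered: (f) is triggered — the baseline figure is 251, under the 314 limit. (g) is engaged (the property is publicly advertised), but yields to (h): (h) is engaged — the reportable unit count is 85, below the 86 limit. (i) would limit (h) — a current Tier F Notice is held — but (j) sets (i) aside: (j) is engaged — the space is let for business use. (k) is engaged (a current Category G Declaration is held), but yields to (l): (l) operates against (k): the registered capacity is 4,020 units, below the 4,880 units limit. So (b) is unavailable.
Exception (c) is satisfied on its face — the reference index is 286, meeting the 266 threshold; the qualifying period is 220 days, meeting the 220 days threshold. But applying paragraph (m): (m) operates against (c): a current Class 2 Certificate is held. Exception (c) does not apply.
Exception (d)'s conditions are all satisfied: a current Provisional Exemption Letter is held; Priya is a registered non-profit. But: (n) is triggered — a current Provisional Approval is held. Exception (d) does not apply.
No exception applies. The general rule governs.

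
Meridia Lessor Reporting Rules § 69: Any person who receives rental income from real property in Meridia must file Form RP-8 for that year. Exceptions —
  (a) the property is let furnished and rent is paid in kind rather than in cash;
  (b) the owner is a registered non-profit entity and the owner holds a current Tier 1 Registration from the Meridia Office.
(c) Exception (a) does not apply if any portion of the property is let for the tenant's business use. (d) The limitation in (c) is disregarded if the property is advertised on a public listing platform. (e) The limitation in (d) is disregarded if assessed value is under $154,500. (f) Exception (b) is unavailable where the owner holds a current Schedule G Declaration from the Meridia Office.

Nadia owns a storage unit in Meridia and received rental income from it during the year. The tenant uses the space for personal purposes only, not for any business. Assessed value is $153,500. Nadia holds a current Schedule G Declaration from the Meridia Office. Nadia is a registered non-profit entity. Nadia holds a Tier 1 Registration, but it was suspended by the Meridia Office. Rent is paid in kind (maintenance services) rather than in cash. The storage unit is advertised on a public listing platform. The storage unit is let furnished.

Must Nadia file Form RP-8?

Exception (a): the property is let furnished; rent is paid in kind — every condition holds. Applying paragraphs (c)–(e): (c) does not operate here — the space is used for personal purposes only. Exception (a) stands.
Exception (b) does not apply: the Tier 1 Registration is not current.

No — exception (a) applies; Nadia is not required to file Form RP-8.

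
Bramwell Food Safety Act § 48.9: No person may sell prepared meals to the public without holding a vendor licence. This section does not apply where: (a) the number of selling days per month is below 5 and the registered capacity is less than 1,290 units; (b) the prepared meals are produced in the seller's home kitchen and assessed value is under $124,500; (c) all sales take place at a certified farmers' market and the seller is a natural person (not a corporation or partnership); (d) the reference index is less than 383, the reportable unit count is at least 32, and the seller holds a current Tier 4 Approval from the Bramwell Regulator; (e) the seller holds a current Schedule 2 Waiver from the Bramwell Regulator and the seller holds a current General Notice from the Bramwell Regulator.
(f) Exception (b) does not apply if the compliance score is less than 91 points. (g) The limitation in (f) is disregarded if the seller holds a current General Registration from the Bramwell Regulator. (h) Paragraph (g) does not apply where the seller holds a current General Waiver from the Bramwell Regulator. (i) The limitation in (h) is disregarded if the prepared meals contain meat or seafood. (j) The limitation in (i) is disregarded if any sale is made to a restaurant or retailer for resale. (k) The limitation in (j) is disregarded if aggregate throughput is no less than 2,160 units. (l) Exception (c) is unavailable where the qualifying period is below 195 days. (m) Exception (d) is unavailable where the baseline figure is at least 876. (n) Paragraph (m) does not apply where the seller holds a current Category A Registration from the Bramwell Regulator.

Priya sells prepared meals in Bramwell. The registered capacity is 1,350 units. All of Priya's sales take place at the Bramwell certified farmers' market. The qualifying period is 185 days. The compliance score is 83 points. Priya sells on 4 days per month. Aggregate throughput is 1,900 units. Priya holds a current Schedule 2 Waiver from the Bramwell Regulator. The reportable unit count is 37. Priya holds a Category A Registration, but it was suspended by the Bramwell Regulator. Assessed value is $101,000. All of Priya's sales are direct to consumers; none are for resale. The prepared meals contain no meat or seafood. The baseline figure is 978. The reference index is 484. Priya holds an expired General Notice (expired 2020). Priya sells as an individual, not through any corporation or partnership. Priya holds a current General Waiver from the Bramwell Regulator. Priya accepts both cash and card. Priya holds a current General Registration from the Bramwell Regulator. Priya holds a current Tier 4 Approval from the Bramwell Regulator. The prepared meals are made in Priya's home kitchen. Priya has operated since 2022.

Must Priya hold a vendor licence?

Yes — Priya must hold a vendor licence.

Exception (a) does not apply: the registered capacity is 1,350 units, not less than 1,290 units.
Exception (b) is satisfied on its face — the prepared meals are home-kitchen produced; assessed value is $101,000, under the $124,500 limit. Turning to paragraphs (f)–(k): (f) operates against (b): the compliance score is 83 points, less than the 91 points limit. (g) would limit (f) — a current General Registration is held — but (h) sets (g) aside: (h) operates against (g): a current General Waiver is held. (i), which would lift (h), is not engaged — the prepared meals contain no meat or seafood. (b) is therefore removed.
Exception (c): all sales are at a certified farmers' market; the seller is a natural person — every condition holds. Turning to paragraph (l): (l) applies — the qualifying period is 185 days, below the 195 days limit. (c) is therefore removed.
Exception (d) does not apply: the reference index is 484, not less than 383.
Exception (e) fails — no current General Notice is held.
Every exception is unavailable, so the rule governs.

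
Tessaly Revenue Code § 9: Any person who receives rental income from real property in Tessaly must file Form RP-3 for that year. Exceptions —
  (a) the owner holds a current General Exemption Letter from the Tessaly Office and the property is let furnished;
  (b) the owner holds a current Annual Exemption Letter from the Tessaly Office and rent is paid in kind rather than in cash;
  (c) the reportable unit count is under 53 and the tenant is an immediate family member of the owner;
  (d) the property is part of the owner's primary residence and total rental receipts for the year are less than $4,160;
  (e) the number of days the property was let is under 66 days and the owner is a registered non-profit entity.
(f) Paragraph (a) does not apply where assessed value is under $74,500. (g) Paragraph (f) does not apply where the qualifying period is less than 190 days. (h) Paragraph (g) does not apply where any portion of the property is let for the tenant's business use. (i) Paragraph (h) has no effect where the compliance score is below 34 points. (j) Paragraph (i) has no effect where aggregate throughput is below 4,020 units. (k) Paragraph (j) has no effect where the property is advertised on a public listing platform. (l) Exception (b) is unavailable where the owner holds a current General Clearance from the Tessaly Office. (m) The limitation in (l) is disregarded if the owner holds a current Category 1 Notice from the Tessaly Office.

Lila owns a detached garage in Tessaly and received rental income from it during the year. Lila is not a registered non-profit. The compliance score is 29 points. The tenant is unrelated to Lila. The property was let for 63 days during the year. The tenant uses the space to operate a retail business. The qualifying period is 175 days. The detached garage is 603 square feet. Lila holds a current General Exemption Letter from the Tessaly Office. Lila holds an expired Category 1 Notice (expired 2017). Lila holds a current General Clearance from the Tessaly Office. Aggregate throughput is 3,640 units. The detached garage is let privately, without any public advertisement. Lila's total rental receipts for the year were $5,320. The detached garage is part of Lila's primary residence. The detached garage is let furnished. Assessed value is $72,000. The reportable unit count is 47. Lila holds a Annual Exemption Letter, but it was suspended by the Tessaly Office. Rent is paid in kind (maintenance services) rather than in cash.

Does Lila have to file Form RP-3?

Yes — Lila must file Form RP-3.

Exception (a)'s conditions are all satisfied: a current General Exemption Letter is held; the property is let furnished. But: (f) operates against (a): assessed value is $72,000, under the $74,500 limit. (g) would limit (f) — the qualifying period is 175 days, less than the 190 days limit — but (h) sets (g) aside: (h) is engaged — the space is let for business use. (i) would limit (h) — the compliance score is 29 points, below the 34 points limit — but (j) sets (i) aside: (j) operates against (i): aggregate throughput is 3,640 units, below the 4,020 units limit. (k) is not engaged (the property is let privately without advertisement), so (j) stands. Exception (a) does not apply.
Exception (b) fails — there is no Annual Exemption Letter in force.
Exception (c) requires that the tenant is an immediate family member of the owner; but the tenant is unrelated to the owner, so (c) is unavailable.
Exception (d) requires that total rental receipts for the year are less than $4,160; but total rental receipts for the year are $5,320, not less than $4,160, so (d) is unavailable.
Exception (e) fails — Lila is not a registered non-profit.
None of the exceptions is available; § 9 applies in full.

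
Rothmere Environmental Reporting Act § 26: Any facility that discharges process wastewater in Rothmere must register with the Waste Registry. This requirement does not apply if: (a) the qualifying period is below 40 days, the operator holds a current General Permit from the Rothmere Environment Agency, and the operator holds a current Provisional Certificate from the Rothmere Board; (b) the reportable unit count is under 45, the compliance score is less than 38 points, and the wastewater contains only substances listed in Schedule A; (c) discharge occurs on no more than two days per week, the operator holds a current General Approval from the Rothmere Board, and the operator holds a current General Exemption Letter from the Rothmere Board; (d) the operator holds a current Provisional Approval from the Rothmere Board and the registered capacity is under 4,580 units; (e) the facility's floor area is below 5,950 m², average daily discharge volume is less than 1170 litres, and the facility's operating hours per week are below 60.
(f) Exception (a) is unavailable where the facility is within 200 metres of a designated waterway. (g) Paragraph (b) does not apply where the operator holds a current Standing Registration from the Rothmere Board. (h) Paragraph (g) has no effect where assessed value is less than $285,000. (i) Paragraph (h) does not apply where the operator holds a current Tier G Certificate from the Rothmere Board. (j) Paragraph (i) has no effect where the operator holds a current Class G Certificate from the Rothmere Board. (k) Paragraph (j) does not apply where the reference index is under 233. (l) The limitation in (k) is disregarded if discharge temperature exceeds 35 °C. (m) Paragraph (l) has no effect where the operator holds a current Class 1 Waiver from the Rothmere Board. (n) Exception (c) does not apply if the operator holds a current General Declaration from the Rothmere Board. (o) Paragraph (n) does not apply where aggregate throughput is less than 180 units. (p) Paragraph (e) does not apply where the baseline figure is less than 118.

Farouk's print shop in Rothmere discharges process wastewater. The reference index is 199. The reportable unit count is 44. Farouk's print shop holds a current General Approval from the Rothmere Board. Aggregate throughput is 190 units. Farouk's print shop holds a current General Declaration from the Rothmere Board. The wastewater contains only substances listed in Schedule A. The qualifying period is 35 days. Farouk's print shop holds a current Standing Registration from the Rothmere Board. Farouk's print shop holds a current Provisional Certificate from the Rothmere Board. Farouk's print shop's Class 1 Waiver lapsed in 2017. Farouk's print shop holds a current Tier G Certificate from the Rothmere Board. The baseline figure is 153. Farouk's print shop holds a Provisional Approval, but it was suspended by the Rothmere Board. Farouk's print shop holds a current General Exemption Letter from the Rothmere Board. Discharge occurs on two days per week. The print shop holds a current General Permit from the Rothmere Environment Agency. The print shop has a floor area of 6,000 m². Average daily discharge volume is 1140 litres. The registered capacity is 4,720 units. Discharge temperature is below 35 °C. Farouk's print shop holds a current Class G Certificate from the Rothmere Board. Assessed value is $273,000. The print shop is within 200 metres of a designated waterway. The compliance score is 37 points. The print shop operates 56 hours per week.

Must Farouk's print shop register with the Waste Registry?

Yes — Farouk's print shop must register with the Waste Registry.

Exception (a): the qualifying period is 35 days, below the 40 days limit; a current General Permit is held; a current Provisional Certificate is held — every condition holds. But applying paragraph (f): (f) operates against (a): the print shop is within 200 m of a designated waterway. So (a) is unavailable.
Exception (b)'s conditions are all satisfied: the reportable unit count is 44, under the 45 limit; the compliance score is 37 points, less than the 38 points limit; the wastewater is Schedule-A-only. But applying paragraphs (g)–(m): (g) is triggered — a current Standing Registration is held. (h) would limit (g) — assessed value is $273,000, less than the $285,000 limit — but (i) sets (h) aside: (i) is triggered — a current Tier G Certificate is held. (j) would limit (i) — a current Class G Certificate is held — but (k) sets (j) aside: (k) operates against (j): the reference index is 199, under the 233 limit. (l), which would lift (k), is not triggered — discharge temperature is below 35 °C. Exception (b) does not apply.
Exception (c)'s conditions are all satisfied: discharge occurs on no more than two days per week; a current General Approval is held; a current General Exemption Letter is held. Turning to paragraphs (n)–(o): (n) is engaged — a current General Declaration is held. (o) does not operate here (aggregate throughput is 190 units, not less than 180 units), so (n) stands. So (c) is unavailable.
Exception (d) requires that the operator holds a current Provisional Approval from the Rothmere Board; but the Provisional Approval is not current, so (d) is unavailable.
Exception (e) requires that the facility's floor area is below 5,950 m²; but the facility's floor area is 6,000 m², not below 5,950 m², so (e) is unavailable.
No exception applies. The general rule governs.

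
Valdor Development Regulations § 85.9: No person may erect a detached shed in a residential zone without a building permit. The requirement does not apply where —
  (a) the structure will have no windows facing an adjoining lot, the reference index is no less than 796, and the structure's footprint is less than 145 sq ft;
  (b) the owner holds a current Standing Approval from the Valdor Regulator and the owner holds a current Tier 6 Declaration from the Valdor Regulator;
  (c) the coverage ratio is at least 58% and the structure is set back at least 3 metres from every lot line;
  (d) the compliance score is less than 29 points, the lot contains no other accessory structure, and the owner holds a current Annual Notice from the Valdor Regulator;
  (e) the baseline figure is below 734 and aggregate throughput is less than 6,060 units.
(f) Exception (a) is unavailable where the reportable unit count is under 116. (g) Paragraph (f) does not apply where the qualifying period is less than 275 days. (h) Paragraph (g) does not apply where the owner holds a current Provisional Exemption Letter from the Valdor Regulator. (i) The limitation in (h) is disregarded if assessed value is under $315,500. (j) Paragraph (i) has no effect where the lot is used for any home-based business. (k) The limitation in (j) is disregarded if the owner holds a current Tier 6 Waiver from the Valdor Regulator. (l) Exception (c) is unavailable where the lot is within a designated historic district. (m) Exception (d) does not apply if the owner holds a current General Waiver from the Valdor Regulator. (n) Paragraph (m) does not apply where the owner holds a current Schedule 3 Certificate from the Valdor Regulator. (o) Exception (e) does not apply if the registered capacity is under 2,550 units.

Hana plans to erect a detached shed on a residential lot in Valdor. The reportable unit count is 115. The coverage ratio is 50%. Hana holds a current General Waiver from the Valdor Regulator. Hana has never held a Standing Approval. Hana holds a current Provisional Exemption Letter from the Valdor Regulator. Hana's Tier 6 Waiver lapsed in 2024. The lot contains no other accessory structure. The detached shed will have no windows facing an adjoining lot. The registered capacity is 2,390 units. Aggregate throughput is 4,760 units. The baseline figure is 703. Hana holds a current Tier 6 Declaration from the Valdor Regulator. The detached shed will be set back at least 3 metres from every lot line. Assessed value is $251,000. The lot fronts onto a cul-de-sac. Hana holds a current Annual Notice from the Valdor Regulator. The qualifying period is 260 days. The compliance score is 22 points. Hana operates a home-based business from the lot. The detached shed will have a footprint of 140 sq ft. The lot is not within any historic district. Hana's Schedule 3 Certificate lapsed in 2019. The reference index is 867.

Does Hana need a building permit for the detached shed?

Yes — Hana must obtain a building permit.

All of (a)'s requirements are met (no windows face an adjoining lot; the reference index is 867, meeting the 796 threshold; the structure's footprint is 140 sq ft, less than the 145 sq ft limit). However, paragraphs (f)–(k) must be considered: (f) operates — the reportable unit count is 115, under the 116 limit. (g) applies (the qualifying period is 260 days, less than the 275 days limit), but yields to (h): (h) is engaged — a current Provisional Exemption Letter is held. (i) would limit (h) — assessed value is $251,000, under the $315,500 limit — but (j) sets (i) aside: (j) operates against (i): a home-based business operates on the lot. (k), which would lift (j), does not operate here — there is no Tier 6 Waiver in force. (a) is therefore removed.
Exception (b) requires that the owner holds a current Standing Approval from the Valdor Regulator; but there is no Standing Approval in force, so (b) is unavailable.
Exception (c) does not apply: the coverage ratio is 50%, short of 58%.
Exception (d): the compliance score is 22 points, less than the 29 points limit; the lot has no other accessory structure; a current Annual Notice is held — every condition holds. But: (m) operates against (d): a current General Waiver is held. (n), which would lift (m), is not triggered — no current Schedule 3 Certificate is held. So (d) is unavailable.
Exception (e)'s conditions are all satisfied: the baseline figure is 703, below the 734 limit; aggregate throughput is 4,760 units, less than the 6,060 units limit. However, paragraph (o) must be considered: (o) operates against (e): the registered capacity is 2,390 units, under the 2,550 units limit. Exception (e) does not apply.
No exception is made out. Hana falls within the general rule.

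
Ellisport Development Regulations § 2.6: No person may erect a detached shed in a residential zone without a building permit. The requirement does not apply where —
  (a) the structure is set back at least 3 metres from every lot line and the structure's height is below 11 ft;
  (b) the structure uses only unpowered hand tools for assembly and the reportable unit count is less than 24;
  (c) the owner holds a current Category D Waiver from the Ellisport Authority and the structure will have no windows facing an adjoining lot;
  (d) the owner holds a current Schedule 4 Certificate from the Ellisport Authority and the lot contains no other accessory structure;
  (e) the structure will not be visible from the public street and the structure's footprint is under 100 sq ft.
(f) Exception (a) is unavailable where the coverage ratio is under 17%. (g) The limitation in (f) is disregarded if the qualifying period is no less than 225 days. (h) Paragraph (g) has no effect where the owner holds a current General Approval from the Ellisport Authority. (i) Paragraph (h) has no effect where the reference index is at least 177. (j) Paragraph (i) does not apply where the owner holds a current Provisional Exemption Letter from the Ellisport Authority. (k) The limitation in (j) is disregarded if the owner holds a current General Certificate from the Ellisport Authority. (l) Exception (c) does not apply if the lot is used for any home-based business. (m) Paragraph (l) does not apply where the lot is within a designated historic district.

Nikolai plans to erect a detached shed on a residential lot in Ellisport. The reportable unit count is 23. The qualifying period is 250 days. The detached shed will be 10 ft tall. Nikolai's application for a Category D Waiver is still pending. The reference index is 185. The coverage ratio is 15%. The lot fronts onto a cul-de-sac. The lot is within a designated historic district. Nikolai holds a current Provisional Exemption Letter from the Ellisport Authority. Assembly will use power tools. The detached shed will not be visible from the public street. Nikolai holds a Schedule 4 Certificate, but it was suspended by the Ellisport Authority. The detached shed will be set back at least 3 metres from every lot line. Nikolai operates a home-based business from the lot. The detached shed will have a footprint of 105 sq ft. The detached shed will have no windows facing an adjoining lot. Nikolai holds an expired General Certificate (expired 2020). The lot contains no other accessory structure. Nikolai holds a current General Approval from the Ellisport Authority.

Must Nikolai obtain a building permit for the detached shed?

Exception (a)'s conditions are all satisfied: the setback is at least 3 m on every side; the structure's height is 10 ft, below the 11 ft limit. Turning to paragraphs (f)–(k): (f) is engaged — the coverage ratio is 15%, under the 17% limit. (g) is engaged (the qualifying period is 250 days, meeting the 225 days threshold), but is set aside by (h): (h) applies — a current General Approval is held. (i) would limit (h) — the reference index is 185, meeting the 177 threshold — but (j) sets (i) aside: (j) operates — a current Provisional Exemption Letter is held. (k), which would lift (j), does not operate here — the General Certificate is not current. (a) is therefore removed.
Exception (b) fails — assembly uses power tools.
Exception (c) fails — no current Category D Waiver is held.
Exception (d) does not apply: no current Schedule 4 Certificate is held.
Exception (e) requires that the structure's footprint is under 100 sq ft; but the structure's footprint is 105 sq ft, not under 100 sq ft, so (e) is unavailable.
None of the exceptions is available; § 2.6 applies in full.

Yes — Nikolai must obtain a building permit.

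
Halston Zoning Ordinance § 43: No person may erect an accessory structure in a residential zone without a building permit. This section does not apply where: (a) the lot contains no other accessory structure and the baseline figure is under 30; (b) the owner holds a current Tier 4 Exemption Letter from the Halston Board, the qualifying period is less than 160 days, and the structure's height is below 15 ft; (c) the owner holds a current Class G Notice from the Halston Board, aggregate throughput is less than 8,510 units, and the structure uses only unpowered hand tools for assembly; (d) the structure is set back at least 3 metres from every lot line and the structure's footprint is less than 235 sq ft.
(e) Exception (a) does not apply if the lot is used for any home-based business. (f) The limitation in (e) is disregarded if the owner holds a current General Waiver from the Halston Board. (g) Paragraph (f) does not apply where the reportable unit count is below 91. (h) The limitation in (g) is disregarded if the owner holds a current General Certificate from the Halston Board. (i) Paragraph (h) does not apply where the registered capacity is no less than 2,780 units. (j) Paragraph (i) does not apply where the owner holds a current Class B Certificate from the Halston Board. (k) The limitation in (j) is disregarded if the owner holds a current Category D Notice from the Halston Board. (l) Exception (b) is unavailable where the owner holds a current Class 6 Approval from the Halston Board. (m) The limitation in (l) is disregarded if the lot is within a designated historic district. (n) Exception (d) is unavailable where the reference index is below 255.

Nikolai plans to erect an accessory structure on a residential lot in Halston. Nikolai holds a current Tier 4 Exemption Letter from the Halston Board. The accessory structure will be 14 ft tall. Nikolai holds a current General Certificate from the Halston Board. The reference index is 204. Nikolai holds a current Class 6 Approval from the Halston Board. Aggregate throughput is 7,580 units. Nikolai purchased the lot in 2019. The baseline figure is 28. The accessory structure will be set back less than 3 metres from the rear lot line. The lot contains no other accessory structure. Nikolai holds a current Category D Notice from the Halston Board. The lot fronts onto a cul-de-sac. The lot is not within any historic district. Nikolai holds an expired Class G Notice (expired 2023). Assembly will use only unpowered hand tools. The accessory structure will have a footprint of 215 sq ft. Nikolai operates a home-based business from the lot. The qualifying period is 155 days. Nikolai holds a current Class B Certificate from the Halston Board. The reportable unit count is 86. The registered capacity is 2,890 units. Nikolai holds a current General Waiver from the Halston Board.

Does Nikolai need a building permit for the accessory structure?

Exception (a)'s conditions are all satisfied: the lot has no other accessory structure; the baseline figure is 28, under the 30 limit. But applying paragraphs (e)–(k): (e) applies — a home-based business operates on the lot. (f) is engaged (a current General Waiver is held), but is overridden by (g): (g) is triggered — the reportable unit count is 86, below the 91 limit. (h) would limit (g) — a current General Certificate is held — but (i) sets (h) aside: (i) is engaged — the registered capacity is 2,890 units, meeting the 2,780 units threshold. (j) is engaged (a current Class B Certificate is held), but is set aside by (k): (k) operates against (j): a current Category D Notice is held. Exception (a) does not apply.
All of (b)'s requirements are met (a current Tier 4 Exemption Letter is held; the qualifying period is 155 days, less than the 160 days limit; the structure's height is 14 ft, below the 15 ft limit). However, paragraphs (l)–(m) must be considered: (l) is triggered — a current Class 6 Approval is held. (m) is not triggered (the lot is not in a historic district), so (l) stands. Exception (b) does not apply.
Exception (c) does not apply: there is no Class G Notice in force.
Exception (d) requires that the structure is set back at least 3 metres from every lot line; but the rear setback is under 3 m, so (d) is unavailable.
Every exception is unavailable, so the rule governs.

Yes — Nikolai must obtain a building permit.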